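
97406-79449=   17957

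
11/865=11/865=0.01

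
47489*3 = 142467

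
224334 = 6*37389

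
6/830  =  3/415 = 0.01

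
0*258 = 0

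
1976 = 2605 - 629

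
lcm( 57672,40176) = 3575664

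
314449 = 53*5933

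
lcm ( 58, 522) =522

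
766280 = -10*( - 76628 ) 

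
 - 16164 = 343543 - 359707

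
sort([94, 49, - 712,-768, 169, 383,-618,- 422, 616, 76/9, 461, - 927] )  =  [ - 927, - 768, - 712, - 618, - 422,76/9, 49,94,169,383, 461,616]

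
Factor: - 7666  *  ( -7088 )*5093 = 276736344544 = 2^5*11^1*443^1*463^1*3833^1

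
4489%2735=1754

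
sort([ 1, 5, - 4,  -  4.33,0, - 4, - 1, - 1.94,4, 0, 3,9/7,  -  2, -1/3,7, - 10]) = [  -  10,  -  4.33, - 4 ,-4,-2, - 1.94, - 1,  -  1/3, 0,0, 1, 9/7,3,4,5,7 ]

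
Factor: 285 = 3^1*5^1*19^1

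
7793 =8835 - 1042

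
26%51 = 26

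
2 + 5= 7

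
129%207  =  129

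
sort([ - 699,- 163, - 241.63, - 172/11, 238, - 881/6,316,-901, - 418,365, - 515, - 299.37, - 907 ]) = [ - 907, - 901,-699, - 515, - 418, - 299.37,-241.63 , - 163, - 881/6, - 172/11,  238, 316 , 365] 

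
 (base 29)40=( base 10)116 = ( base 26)4c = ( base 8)164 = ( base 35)3b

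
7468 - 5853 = 1615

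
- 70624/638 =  - 111 + 97/319 =- 110.70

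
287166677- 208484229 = 78682448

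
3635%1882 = 1753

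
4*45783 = 183132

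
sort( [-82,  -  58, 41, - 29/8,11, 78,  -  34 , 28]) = [ - 82,- 58, - 34,-29/8, 11, 28,41, 78]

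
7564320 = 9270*816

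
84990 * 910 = 77340900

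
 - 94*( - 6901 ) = 648694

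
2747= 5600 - 2853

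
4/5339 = 4/5339=0.00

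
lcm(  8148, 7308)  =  708876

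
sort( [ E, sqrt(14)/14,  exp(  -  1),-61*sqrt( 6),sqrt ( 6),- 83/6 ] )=[ - 61*sqrt( 6),  -  83/6,  sqrt( 14 )/14, exp(- 1),  sqrt(6),  E] 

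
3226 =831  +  2395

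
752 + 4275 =5027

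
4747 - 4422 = 325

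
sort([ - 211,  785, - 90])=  [ - 211, - 90,785 ] 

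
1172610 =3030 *387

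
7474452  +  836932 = 8311384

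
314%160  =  154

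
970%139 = 136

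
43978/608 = 21989/304 =72.33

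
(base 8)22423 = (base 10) 9491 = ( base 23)HLF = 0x2513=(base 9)14015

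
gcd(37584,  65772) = 9396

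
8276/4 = 2069 = 2069.00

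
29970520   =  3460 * 8662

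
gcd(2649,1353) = 3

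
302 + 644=946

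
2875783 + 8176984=11052767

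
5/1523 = 5/1523 =0.00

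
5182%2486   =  210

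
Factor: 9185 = 5^1*11^1*167^1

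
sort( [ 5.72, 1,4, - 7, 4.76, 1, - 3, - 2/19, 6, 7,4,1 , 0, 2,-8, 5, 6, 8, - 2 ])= [-8, - 7, - 3, - 2, - 2/19,0, 1,1,  1, 2, 4, 4, 4.76,5, 5.72, 6, 6, 7, 8] 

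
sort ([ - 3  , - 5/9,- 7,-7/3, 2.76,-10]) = [-10 , - 7,-3, - 7/3, - 5/9,  2.76]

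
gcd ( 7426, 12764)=2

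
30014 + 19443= 49457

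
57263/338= 57263/338 = 169.42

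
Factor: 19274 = 2^1* 23^1*419^1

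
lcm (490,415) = 40670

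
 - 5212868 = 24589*(- 212)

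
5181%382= 215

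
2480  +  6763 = 9243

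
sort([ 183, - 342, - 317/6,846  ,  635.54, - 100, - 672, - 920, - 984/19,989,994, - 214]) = [ - 920, - 672,-342, - 214, - 100, - 317/6,- 984/19,183,635.54,846, 989, 994] 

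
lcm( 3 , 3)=3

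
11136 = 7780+3356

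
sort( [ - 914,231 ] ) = [ - 914 , 231] 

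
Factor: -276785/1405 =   -  197^1 = - 197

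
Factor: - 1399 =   -  1399^1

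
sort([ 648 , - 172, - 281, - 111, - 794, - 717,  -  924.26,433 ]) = [ - 924.26,  -  794, - 717, - 281,-172  , - 111, 433, 648] 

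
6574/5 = 1314 + 4/5 = 1314.80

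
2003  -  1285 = 718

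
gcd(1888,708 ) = 236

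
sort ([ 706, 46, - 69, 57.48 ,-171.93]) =[ - 171.93 , - 69,46 , 57.48,706 ]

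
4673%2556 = 2117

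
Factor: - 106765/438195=- 3^( - 1)*163^1*223^( - 1)=- 163/669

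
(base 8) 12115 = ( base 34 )4gt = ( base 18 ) g0d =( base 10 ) 5197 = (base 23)9IM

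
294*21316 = 6266904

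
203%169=34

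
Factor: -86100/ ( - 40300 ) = 861/403 = 3^1 * 7^1*13^( - 1 )*31^(-1)*41^1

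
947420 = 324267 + 623153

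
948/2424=79/202 = 0.39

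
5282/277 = 19 + 19/277 = 19.07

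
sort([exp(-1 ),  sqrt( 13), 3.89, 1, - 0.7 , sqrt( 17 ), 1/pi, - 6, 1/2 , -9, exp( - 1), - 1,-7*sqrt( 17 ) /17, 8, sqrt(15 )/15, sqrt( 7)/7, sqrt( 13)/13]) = [ - 9 , - 6, - 7*sqrt ( 17)/17, - 1, - 0.7, sqrt( 15)/15,sqrt(  13)/13 , 1/pi,  exp(- 1), exp ( - 1), sqrt( 7)/7,1/2,1,  sqrt(13), 3.89, sqrt( 17), 8 ]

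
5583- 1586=3997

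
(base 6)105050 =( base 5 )241021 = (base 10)8886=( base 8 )21266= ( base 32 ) 8lm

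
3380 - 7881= - 4501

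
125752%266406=125752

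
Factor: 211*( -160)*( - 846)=28560960= 2^6*3^2 * 5^1 * 47^1*211^1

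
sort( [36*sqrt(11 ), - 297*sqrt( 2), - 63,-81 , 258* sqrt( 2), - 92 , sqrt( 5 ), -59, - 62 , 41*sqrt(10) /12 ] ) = [ - 297*sqrt(2) ,-92, - 81,-63,  -  62,-59, sqrt( 5 ),41*sqrt(10)/12, 36*sqrt(11 ),258*sqrt(2) ] 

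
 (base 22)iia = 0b10001110011110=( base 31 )9F4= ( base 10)9118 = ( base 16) 239e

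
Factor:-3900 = -2^2*3^1*5^2*13^1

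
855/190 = 9/2 = 4.50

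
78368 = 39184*2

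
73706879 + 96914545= 170621424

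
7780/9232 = 1945/2308 = 0.84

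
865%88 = 73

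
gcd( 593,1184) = 1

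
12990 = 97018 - 84028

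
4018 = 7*574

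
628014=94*6681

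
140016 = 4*35004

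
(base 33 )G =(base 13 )13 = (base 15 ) 11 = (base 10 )16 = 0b10000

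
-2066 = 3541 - 5607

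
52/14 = 3  +  5/7= 3.71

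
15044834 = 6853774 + 8191060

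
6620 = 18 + 6602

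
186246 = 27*6898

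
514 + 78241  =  78755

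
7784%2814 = 2156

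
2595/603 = 865/201 = 4.30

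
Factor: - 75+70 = -5^1=-  5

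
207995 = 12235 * 17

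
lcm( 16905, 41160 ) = 946680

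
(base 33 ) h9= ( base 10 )570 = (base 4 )20322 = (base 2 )1000111010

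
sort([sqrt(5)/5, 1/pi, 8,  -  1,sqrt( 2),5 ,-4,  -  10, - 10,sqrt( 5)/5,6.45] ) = [ - 10, - 10, - 4, - 1, 1/pi, sqrt( 5)/5, sqrt( 5)/5, sqrt( 2 ),5, 6.45, 8 ] 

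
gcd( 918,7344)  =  918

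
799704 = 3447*232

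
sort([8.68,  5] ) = [5, 8.68 ]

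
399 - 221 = 178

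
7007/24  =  7007/24 =291.96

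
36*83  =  2988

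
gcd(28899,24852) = 57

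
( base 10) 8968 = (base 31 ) 9a9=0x2308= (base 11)6813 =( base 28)BC8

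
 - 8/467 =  - 1 + 459/467 = -0.02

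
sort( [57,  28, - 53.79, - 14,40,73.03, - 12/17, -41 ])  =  [ - 53.79, - 41, - 14 , - 12/17,28, 40,57, 73.03] 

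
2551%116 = 115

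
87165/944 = 92 + 317/944 = 92.34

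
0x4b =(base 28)2J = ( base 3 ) 2210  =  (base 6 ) 203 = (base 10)75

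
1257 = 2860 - 1603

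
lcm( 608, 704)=13376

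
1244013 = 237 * 5249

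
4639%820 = 539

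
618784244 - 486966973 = 131817271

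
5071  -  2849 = 2222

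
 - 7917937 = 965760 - 8883697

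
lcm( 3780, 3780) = 3780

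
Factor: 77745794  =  2^1*7^1*17^1*326663^1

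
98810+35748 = 134558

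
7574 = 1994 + 5580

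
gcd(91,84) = 7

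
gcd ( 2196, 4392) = 2196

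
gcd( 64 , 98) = 2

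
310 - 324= -14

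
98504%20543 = 16332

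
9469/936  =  9469/936  =  10.12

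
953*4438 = 4229414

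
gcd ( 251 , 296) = 1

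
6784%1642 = 216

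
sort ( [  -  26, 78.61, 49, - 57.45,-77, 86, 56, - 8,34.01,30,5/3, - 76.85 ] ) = [ - 77, - 76.85, - 57.45, - 26, - 8, 5/3,30,34.01, 49, 56, 78.61, 86]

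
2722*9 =24498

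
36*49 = 1764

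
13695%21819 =13695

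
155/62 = 5/2 =2.50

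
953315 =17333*55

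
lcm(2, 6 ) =6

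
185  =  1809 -1624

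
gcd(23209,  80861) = 1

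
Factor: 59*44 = 2596 = 2^2*11^1*59^1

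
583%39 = 37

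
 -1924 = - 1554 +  - 370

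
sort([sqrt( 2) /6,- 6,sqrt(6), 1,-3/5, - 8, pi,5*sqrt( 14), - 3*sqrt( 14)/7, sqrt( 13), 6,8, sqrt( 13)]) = [ -8,  -  6,-3*sqrt( 14 )/7, - 3/5, sqrt( 2 )/6,1, sqrt( 6 ), pi,  sqrt( 13 ), sqrt( 13), 6,8, 5*sqrt( 14 )] 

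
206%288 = 206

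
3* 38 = 114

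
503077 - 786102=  - 283025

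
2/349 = 2/349 = 0.01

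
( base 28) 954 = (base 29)8g8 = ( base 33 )6k6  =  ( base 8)16040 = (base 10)7200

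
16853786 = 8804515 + 8049271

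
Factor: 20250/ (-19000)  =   - 81/76 = - 2^( - 2 )*3^4 *19^( - 1) 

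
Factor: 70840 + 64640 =135480 = 2^3*3^1*5^1 * 1129^1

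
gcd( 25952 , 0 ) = 25952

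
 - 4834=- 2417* 2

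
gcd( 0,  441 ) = 441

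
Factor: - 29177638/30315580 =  - 14588819/15157790=- 2^(-1) * 5^( - 1 )*7^3*37^( - 1)*71^( - 1)*577^( - 1)*42533^1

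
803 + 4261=5064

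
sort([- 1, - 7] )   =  [ - 7, - 1 ] 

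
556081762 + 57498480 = 613580242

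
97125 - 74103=23022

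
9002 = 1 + 9001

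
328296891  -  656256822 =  - 327959931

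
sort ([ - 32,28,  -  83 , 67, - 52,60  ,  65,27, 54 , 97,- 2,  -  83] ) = [ - 83, - 83, - 52,-32 ,-2,27,28,54 , 60, 65 , 67,97] 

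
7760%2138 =1346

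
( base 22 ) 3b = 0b1001101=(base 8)115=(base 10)77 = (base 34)29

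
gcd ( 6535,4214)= 1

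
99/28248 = 3/856  =  0.00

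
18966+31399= 50365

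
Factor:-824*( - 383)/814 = 2^2*11^( - 1)*37^( - 1)*103^1*383^1 = 157796/407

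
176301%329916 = 176301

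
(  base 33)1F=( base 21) 26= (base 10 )48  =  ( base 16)30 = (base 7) 66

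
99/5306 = 99/5306 = 0.02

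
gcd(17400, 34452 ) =348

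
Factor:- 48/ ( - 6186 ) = 2^3*1031^ ( - 1) = 8/1031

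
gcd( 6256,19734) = 46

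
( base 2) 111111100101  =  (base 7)14602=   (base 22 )88l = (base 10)4069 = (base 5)112234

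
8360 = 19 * 440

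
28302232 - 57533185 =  - 29230953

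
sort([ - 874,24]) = [ - 874,24]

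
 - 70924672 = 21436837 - 92361509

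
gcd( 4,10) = 2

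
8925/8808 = 2975/2936 =1.01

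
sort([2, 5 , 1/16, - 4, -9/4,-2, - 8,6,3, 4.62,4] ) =[ - 8,-4, - 9/4, - 2, 1/16,  2,3,4,4.62,5,6]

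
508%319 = 189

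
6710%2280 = 2150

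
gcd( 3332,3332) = 3332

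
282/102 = 47/17 = 2.76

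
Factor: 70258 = 2^1*35129^1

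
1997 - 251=1746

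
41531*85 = 3530135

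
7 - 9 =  - 2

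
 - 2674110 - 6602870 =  - 9276980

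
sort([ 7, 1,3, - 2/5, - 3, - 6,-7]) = [ - 7,-6 ,-3 , - 2/5,  1,3,  7 ]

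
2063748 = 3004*687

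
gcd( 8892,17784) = 8892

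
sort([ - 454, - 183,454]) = [-454,  -  183,454]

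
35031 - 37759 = - 2728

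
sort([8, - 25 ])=[ - 25  ,  8 ]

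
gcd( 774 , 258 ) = 258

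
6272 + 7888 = 14160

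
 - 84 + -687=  -771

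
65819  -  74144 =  - 8325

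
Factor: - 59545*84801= - 5049475545 = - 3^1 * 5^1 * 23^1*1229^1*11909^1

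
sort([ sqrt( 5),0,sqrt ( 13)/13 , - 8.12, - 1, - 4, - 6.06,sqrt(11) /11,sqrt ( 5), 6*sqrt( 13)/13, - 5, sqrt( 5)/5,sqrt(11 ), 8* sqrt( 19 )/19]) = [ - 8.12, - 6.06, - 5 ,-4, - 1,0, sqrt( 13) /13,sqrt( 11 ) /11, sqrt(5 )/5,6*sqrt( 13)/13, 8*sqrt( 19 ) /19,sqrt ( 5),sqrt ( 5),sqrt(11) ] 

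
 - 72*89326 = -6431472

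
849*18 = 15282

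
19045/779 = 24  +  349/779=24.45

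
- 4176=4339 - 8515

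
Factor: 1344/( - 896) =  - 3/2=- 2^(-1)*3^1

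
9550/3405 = 1910/681 = 2.80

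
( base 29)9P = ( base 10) 286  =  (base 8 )436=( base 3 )101121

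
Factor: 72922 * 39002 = 2^2 * 19^2*101^1*19501^1 = 2844103844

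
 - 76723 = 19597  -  96320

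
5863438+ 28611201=34474639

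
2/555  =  2/555 = 0.00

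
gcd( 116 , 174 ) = 58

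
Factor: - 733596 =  - 2^2*3^1*113^1*541^1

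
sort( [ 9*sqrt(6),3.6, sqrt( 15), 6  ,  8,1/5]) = [ 1/5, 3.6,sqrt(15), 6,8,  9*sqrt( 6 )] 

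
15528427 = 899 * 17273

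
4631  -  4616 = 15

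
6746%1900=1046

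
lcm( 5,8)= 40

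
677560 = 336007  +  341553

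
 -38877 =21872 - 60749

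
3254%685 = 514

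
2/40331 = 2/40331= 0.00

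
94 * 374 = 35156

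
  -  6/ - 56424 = 1/9404  =  0.00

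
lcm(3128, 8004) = 272136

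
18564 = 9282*2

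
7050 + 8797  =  15847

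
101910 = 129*790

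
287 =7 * 41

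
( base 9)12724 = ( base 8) 20640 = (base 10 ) 8608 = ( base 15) 283D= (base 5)233413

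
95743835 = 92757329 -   -  2986506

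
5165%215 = 5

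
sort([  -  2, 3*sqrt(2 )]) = [-2,3 *sqrt( 2 )] 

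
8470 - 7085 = 1385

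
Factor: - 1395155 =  - 5^1*31^1 *9001^1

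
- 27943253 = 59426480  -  87369733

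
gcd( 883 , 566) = 1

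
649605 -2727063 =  - 2077458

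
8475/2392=8475/2392=3.54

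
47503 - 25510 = 21993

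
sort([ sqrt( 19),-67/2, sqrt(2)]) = [ - 67/2 , sqrt (2), sqrt(19)] 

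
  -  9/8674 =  - 9/8674 =- 0.00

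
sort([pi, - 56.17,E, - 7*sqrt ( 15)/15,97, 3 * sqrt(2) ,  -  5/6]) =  [ - 56.17, - 7*sqrt( 15 ) /15 , -5/6,E, pi, 3*sqrt( 2),97 ]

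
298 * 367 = 109366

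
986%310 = 56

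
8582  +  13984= 22566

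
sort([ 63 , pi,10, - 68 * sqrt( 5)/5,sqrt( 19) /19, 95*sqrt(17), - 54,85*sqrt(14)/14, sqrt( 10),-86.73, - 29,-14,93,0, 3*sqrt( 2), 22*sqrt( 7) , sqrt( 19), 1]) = [ - 86.73,-54, - 68*sqrt( 5)/5, - 29,-14,0, sqrt (19 )/19 , 1, pi,sqrt(10),3*sqrt( 2), sqrt( 19) , 10,85*sqrt( 14)/14,22*sqrt( 7 ),63,93,95*sqrt(  17 )] 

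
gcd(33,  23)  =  1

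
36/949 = 36/949 = 0.04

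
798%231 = 105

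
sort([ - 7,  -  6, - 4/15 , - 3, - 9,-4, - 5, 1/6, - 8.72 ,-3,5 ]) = [ - 9, - 8.72, - 7, - 6, - 5, - 4, - 3,  -  3, - 4/15, 1/6, 5]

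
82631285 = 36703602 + 45927683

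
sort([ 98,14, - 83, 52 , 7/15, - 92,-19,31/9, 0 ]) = [-92, - 83, - 19,0,  7/15, 31/9,14,52,98 ]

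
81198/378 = 214+17/21 = 214.81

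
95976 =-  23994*(-4)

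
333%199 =134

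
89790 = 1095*82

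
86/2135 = 86/2135 = 0.04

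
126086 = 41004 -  - 85082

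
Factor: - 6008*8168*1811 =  - 88871825984=- 2^6 * 751^1*1021^1*1811^1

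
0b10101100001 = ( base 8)2541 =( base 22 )2id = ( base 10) 1377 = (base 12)969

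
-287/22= -14  +  21/22= - 13.05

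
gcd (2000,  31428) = 4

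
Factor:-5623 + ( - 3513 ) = -9136 = -2^4 *571^1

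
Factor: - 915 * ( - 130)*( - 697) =-2^1* 3^1 * 5^2*13^1*17^1*41^1 * 61^1 = - 82908150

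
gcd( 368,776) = 8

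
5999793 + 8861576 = 14861369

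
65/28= 2 + 9/28 = 2.32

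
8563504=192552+8370952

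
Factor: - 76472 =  - 2^3*11^2*79^1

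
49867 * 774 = 38597058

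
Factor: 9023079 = 3^1*13^3*37^2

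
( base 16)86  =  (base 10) 134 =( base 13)A4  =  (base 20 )6e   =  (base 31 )4a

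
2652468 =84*31577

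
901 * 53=47753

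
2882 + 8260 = 11142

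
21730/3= 7243 + 1/3 = 7243.33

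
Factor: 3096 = 2^3 * 3^2*43^1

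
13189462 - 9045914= 4143548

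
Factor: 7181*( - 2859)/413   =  -3^1*7^( - 1 ) *43^1*59^ (-1)*167^1*953^1 = -20530479/413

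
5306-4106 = 1200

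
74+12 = 86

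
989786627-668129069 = 321657558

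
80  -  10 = 70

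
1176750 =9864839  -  8688089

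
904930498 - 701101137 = 203829361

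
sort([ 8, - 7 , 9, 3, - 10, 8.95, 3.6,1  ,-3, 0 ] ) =[ - 10, - 7,-3, 0, 1,  3, 3.6 , 8, 8.95,  9 ] 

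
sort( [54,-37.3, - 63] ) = [-63 , - 37.3,54] 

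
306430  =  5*61286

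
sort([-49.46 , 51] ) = [-49.46,51 ]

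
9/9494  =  9/9494=0.00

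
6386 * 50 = 319300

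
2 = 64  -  62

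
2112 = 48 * 44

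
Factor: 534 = 2^1 * 3^1 * 89^1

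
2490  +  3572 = 6062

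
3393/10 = 3393/10= 339.30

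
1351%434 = 49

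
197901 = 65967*3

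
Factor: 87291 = 3^3*53^1 * 61^1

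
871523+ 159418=1030941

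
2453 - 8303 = -5850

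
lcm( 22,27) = 594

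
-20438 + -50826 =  - 71264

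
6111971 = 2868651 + 3243320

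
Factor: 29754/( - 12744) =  - 2^(-2 )*19^1*29^1*59^ ( -1) = - 551/236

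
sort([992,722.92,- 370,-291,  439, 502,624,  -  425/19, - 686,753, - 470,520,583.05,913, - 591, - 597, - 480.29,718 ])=[ - 686, - 597 , - 591, - 480.29, - 470, - 370, -291,-425/19, 439,502, 520,583.05,624,718, 722.92, 753, 913,992] 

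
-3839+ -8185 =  - 12024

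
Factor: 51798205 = 5^1*29^1 *357229^1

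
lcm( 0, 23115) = 0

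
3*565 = 1695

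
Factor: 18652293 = 3^2*11^1*188407^1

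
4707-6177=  - 1470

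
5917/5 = 1183+2/5 = 1183.40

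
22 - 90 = -68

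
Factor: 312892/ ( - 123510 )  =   - 2^1*3^( - 1)*5^( - 1 ) * 19^1 = - 38/15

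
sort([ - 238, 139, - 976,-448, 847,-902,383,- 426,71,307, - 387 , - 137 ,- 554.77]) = [ - 976,- 902, - 554.77, - 448, - 426,- 387,  -  238, - 137,71 , 139 , 307, 383,847]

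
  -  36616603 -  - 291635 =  - 36324968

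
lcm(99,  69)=2277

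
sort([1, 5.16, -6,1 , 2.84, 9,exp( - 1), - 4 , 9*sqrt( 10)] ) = [ - 6, - 4, exp( - 1 ),  1, 1,2.84, 5.16, 9,9*sqrt(10 )] 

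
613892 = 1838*334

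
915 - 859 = 56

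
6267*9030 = 56591010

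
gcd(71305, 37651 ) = 1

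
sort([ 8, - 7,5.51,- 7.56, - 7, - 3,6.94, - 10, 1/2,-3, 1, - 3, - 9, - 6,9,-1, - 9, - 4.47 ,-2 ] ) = [ - 10, - 9, - 9, - 7.56, -7  , - 7 ,-6, - 4.47,- 3, - 3 , - 3, - 2, - 1, 1/2, 1,5.51,6.94,8,9 ] 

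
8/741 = 8/741 = 0.01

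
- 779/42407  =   - 779/42407 = - 0.02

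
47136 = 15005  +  32131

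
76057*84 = 6388788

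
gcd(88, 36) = 4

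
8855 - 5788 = 3067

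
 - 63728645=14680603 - 78409248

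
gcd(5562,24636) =6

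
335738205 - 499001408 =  - 163263203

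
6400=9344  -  2944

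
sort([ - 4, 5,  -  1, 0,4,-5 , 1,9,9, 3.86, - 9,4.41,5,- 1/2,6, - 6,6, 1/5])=[  -  9,-6, - 5,-4, - 1,- 1/2,0,1/5, 1,3.86, 4,4.41, 5, 5,6,6,9 , 9 ] 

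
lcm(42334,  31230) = 1905030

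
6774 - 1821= 4953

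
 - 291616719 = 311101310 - 602718029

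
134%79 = 55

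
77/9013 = 77/9013 = 0.01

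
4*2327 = 9308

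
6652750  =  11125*598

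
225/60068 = 225/60068 = 0.00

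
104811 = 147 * 713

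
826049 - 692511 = 133538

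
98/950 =49/475= 0.10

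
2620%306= 172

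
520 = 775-255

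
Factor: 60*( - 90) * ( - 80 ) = 432000 = 2^7*3^3*5^3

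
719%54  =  17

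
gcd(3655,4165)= 85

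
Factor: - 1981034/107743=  - 2^1*11^1 *53^1*163^(-1)*661^ (-1 )*1699^1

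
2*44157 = 88314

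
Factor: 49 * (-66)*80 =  - 2^5*3^1*5^1 *7^2 *11^1=-  258720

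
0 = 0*6773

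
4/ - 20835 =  - 1 + 20831/20835 =-0.00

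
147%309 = 147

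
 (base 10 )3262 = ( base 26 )4lc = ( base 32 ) 35U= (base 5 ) 101022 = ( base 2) 110010111110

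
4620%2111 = 398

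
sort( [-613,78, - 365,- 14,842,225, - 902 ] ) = [ -902,-613, - 365 ,- 14,78, 225,842 ]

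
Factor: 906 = 2^1*3^1*151^1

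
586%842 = 586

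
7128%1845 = 1593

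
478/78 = 239/39 = 6.13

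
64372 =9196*7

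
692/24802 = 346/12401=0.03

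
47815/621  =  47815/621=77.00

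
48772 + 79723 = 128495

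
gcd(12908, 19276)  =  4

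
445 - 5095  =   - 4650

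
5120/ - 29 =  - 177 + 13/29 = -176.55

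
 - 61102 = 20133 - 81235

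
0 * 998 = 0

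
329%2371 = 329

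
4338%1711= 916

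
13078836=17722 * 738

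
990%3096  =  990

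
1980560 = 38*52120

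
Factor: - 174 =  - 2^1 * 3^1*29^1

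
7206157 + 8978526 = 16184683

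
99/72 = 11/8= 1.38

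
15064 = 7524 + 7540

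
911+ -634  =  277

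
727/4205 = 727/4205 = 0.17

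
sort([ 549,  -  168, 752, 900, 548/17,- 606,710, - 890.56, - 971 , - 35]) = [ - 971,-890.56, -606, - 168, - 35 , 548/17, 549,  710 , 752, 900]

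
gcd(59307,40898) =1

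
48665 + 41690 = 90355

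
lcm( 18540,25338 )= 760140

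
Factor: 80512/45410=40256/22705 = 2^6*5^(  -  1)*17^1 * 19^( - 1 )*37^1*239^( - 1)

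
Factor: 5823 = 3^2*647^1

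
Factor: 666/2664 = 1/4 = 2^( - 2)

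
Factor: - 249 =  - 3^1*83^1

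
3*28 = 84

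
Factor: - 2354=-2^1*11^1*107^1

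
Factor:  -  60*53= - 3180= -2^2 *3^1*5^1*53^1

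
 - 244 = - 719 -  - 475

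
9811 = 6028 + 3783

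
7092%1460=1252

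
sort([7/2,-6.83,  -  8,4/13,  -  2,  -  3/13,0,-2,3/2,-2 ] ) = [  -  8,  -  6.83,  -  2,  -  2,  -  2,- 3/13,0, 4/13,3/2,7/2]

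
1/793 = 1/793 = 0.00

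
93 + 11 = 104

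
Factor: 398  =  2^1* 199^1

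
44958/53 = 44958/53 = 848.26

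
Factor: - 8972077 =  - 641^1*13997^1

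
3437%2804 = 633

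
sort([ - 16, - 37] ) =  [ -37, - 16 ] 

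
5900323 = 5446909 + 453414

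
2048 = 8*256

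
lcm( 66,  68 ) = 2244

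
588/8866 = 294/4433 =0.07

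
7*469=3283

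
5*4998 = 24990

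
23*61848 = 1422504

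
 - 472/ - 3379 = 472/3379 = 0.14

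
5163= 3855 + 1308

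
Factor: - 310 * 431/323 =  - 133610/323 = - 2^1*5^1*17^( - 1 ) * 19^( - 1 ) * 31^1*431^1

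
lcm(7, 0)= 0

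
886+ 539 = 1425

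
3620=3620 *1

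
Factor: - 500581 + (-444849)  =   - 2^1*5^1 * 94543^1 = - 945430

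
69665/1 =69665 = 69665.00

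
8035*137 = 1100795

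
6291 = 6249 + 42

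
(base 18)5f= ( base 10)105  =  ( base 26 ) 41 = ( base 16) 69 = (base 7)210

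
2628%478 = 238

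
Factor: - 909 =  - 3^2*101^1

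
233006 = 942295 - 709289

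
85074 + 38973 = 124047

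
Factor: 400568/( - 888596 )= - 2^1 * 7^1 * 23^1 * 311^1 * 222149^(-1 ) = - 100142/222149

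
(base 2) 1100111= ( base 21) 4J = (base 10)103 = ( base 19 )58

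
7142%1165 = 152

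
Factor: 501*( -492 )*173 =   -  2^2*3^2 * 41^1*167^1*173^1  =  - 42643116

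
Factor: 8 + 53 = 61 =61^1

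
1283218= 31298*41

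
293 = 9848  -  9555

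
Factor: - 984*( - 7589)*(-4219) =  - 31505703144  =  - 2^3 * 3^1*41^1*4219^1*7589^1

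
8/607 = 8/607 = 0.01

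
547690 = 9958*55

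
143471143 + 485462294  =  628933437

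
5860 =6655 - 795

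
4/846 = 2/423  =  0.00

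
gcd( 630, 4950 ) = 90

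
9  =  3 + 6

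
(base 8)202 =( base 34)3s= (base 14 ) 94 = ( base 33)3V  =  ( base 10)130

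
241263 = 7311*33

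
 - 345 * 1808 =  - 623760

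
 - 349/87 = - 349/87 = - 4.01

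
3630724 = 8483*428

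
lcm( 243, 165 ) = 13365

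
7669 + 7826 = 15495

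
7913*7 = 55391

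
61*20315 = 1239215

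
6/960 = 1/160  =  0.01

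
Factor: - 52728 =  -  2^3*3^1*13^3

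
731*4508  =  3295348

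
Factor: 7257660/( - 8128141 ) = -2^2*3^1*5^1*7^( - 1 ) *73^1*1657^1 * 1161163^( - 1 ) 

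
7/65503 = 7/65503 = 0.00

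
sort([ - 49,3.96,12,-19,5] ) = [ - 49,- 19, 3.96, 5,12 ]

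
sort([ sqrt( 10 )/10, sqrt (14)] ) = [ sqrt (10) /10, sqrt(14 )]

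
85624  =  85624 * 1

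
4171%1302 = 265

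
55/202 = 55/202= 0.27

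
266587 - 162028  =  104559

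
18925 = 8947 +9978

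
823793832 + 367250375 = 1191044207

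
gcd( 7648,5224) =8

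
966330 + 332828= 1299158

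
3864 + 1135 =4999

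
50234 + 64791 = 115025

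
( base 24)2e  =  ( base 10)62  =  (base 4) 332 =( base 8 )76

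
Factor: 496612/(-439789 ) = -2^2* 7^( - 1)*62827^( - 1)*124153^1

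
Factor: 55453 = 23^1*2411^1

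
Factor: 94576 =2^4* 23^1*257^1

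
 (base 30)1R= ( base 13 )45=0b111001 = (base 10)57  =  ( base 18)33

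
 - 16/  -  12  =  1 + 1/3 = 1.33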